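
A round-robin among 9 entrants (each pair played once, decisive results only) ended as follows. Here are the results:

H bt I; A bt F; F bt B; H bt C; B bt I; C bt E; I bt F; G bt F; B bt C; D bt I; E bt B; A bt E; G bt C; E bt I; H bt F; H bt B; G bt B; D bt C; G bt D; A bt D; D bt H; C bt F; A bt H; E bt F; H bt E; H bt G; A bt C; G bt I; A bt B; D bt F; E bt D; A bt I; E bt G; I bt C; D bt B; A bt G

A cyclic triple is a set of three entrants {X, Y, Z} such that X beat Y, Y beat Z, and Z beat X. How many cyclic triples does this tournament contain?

Win totals: A 8, B 2, C 2, D 5, E 5, F 1, G 5, H 6, I 2.
An entrant with w wins dominates both others in C(w,2) triples; summing gives 28 + 1 + 1 + 10 + 10 + 0 + 10 + 15 + 1 = 76 transitive triples.
Total triples C(9,3) = 84, so cyclic triples = 84 − 76 = 8.

8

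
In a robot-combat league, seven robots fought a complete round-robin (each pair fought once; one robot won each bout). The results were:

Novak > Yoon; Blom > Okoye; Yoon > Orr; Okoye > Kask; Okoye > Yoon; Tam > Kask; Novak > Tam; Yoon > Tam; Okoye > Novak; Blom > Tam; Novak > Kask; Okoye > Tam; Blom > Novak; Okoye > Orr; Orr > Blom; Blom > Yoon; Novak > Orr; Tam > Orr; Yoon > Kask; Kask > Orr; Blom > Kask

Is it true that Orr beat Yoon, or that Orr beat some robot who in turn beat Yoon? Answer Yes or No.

Orr did not beat Yoon directly.
Orr beat Blom. Of those, Blom beat Yoon.

Yes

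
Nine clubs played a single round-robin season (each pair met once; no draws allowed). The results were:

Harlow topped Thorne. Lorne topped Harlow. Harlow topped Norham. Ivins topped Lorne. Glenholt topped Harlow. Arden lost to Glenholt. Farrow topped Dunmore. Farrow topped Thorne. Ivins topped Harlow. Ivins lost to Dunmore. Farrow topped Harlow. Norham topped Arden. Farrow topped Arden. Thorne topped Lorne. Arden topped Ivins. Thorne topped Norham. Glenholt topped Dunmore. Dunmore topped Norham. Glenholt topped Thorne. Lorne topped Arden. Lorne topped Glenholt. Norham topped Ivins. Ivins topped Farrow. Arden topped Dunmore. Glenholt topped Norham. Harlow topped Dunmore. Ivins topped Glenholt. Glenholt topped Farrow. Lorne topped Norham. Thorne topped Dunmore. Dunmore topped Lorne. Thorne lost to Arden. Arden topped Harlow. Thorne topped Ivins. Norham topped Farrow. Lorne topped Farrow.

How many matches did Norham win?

Norham's results: beat Farrow, Arden, Ivins; lost to Harlow, Thorne, Lorne, Glenholt, Dunmore.
That is 3 wins.

3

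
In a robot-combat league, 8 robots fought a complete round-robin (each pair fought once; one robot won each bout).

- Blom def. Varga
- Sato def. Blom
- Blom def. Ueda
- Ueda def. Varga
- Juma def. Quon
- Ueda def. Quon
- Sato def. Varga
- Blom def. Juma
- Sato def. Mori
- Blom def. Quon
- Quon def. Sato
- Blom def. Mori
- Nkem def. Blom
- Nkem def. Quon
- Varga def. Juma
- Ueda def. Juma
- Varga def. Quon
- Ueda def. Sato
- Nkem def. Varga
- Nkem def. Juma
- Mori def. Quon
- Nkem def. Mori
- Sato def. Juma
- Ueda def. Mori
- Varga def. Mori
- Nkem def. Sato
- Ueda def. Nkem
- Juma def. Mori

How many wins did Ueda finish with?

Ueda's results: beat Quon, Varga, Nkem, Juma, Mori, Sato; lost to Blom.
That is 6 wins.

6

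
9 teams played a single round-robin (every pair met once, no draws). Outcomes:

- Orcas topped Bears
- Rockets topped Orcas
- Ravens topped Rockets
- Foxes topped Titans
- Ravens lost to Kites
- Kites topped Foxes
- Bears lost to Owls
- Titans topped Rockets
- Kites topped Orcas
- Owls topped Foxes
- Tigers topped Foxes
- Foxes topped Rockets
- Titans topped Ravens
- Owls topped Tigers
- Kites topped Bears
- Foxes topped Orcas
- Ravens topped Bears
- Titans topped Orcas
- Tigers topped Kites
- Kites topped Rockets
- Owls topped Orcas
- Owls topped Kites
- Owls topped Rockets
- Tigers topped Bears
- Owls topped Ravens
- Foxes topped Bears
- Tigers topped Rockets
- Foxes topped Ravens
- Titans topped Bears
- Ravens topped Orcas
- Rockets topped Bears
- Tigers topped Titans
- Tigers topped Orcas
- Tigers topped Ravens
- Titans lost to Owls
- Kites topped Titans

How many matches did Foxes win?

5

Foxes' results: beat Rockets, Ravens, Titans, Bears, Orcas; lost to Owls, Kites, Tigers.
That is 5 wins.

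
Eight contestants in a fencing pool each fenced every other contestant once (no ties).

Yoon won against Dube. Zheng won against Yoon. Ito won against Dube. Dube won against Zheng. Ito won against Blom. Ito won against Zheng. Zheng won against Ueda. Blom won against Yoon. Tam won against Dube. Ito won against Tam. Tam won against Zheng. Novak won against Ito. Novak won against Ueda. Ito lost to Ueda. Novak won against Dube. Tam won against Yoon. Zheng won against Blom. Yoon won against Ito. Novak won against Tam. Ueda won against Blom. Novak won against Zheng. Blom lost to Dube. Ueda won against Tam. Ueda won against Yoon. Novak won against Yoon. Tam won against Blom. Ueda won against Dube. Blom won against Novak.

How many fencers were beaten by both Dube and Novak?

Dube beat: Blom, Zheng.
Novak beat: Dube, Ueda, Yoon, Ito, Zheng, Tam.
Both beat: Zheng — 1.

1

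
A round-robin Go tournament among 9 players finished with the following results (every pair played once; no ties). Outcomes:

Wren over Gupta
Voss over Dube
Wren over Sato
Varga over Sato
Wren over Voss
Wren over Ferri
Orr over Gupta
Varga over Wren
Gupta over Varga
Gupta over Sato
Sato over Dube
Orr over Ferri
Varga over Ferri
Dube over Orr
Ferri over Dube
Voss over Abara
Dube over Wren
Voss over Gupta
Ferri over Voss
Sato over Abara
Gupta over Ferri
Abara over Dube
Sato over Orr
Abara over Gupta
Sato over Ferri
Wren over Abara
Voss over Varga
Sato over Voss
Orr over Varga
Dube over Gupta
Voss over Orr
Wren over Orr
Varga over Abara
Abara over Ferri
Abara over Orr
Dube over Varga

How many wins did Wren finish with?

6

Wren's results: beat Orr, Voss, Sato, Gupta, Ferri, Abara; lost to Dube, Varga.
That is 6 wins.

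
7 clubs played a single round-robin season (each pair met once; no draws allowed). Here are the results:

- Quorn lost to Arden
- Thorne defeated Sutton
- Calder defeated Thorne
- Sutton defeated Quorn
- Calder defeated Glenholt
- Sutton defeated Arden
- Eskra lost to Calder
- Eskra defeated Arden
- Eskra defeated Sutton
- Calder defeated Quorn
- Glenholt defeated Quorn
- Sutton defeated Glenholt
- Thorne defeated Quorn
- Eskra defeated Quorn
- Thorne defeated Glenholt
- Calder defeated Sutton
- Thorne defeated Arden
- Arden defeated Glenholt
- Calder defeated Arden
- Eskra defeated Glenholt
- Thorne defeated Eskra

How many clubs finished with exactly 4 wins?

1

Win totals: Calder 6, Eskra 4, Thorne 5, Sutton 3, Glenholt 1, Arden 2, Quorn 0.
Exactly 4: Eskra — 1 club.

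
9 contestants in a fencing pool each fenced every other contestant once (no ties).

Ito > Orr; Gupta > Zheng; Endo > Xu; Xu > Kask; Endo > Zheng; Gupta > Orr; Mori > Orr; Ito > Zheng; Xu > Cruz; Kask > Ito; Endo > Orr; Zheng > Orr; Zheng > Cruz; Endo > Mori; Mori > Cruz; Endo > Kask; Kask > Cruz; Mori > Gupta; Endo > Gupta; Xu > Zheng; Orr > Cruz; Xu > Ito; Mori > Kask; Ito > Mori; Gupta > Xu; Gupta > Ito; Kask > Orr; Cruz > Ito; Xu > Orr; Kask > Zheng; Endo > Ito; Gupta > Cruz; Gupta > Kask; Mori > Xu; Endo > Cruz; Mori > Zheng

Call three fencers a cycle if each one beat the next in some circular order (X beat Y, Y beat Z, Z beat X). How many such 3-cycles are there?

6

Win totals: Cruz 1, Kask 4, Xu 5, Gupta 6, Zheng 2, Orr 1, Mori 6, Ito 3, Endo 8.
A fencer with w wins dominates both others in C(w,2) triples; summing gives 0 + 6 + 10 + 15 + 1 + 0 + 15 + 3 + 28 = 78 transitive triples.
Total triples C(9,3) = 84, so cyclic triples = 84 − 78 = 6.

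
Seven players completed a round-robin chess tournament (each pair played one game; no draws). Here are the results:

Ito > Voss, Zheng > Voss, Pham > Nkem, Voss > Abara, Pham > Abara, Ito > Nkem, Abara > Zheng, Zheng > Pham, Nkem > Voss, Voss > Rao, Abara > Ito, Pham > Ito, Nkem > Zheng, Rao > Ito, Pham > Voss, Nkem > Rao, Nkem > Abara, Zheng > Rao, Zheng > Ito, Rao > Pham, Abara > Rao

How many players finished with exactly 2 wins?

3

Win totals: Pham 4, Zheng 4, Rao 2, Nkem 4, Voss 2, Abara 3, Ito 2.
Exactly 2: Rao, Voss, Ito — 3 players.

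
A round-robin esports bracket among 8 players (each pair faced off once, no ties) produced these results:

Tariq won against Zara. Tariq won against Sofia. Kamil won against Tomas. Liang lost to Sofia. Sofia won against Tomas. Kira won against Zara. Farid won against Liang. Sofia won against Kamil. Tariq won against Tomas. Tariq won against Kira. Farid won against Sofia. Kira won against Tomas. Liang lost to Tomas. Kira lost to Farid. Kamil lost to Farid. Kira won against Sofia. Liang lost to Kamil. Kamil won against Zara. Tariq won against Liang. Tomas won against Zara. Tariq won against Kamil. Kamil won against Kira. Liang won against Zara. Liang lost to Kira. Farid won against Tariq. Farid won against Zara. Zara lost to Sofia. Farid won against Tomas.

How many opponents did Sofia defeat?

4

Sofia's results: beat Kamil, Tomas, Liang, Zara; lost to Farid, Kira, Tariq.
That is 4 wins.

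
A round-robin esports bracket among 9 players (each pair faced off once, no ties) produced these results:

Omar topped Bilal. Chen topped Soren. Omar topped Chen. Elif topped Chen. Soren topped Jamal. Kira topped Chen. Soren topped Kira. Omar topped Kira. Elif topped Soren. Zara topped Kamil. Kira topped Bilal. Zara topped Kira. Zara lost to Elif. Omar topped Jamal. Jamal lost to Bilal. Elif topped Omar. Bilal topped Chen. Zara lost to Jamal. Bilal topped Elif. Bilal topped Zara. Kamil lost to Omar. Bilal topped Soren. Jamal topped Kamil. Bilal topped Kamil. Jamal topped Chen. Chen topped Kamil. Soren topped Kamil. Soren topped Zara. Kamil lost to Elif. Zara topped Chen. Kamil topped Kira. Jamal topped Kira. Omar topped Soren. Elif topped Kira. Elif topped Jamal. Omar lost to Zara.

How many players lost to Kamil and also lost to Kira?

Kamil beat: Kira.
Kira beat: Chen, Bilal.
No one was beaten by both.

0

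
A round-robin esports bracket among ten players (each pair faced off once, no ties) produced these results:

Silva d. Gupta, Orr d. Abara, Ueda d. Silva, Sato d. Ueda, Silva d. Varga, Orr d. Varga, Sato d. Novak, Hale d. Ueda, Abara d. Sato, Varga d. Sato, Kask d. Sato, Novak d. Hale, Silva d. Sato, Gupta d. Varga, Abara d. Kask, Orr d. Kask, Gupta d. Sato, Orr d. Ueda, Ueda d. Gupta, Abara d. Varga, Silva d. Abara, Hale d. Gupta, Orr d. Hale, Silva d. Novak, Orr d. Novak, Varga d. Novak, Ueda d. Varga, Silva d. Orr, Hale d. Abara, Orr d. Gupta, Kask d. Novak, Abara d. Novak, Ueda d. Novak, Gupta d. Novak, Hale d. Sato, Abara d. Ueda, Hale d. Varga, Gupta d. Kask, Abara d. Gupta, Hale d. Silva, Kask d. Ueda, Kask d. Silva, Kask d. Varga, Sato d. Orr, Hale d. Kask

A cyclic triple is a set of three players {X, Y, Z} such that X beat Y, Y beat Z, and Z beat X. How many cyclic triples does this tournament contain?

Win totals: Hale 7, Abara 6, Gupta 4, Orr 7, Kask 5, Varga 2, Sato 3, Novak 1, Ueda 4, Silva 6.
A player with w wins dominates both others in C(w,2) triples; summing gives 21 + 15 + 6 + 21 + 10 + 1 + 3 + 0 + 6 + 15 = 98 transitive triples.
Total triples C(10,3) = 120, so cyclic triples = 120 − 98 = 22.

22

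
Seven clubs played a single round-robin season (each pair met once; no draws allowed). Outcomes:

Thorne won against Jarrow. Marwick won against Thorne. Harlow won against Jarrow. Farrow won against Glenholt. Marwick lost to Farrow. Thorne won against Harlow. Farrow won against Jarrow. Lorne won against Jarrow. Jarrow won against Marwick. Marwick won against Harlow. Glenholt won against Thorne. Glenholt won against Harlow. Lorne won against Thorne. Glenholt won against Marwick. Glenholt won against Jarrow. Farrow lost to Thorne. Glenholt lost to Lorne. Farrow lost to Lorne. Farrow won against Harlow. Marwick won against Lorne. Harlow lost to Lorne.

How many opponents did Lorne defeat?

5

Lorne's results: beat Glenholt, Harlow, Thorne, Jarrow, Farrow; lost to Marwick.
That is 5 wins.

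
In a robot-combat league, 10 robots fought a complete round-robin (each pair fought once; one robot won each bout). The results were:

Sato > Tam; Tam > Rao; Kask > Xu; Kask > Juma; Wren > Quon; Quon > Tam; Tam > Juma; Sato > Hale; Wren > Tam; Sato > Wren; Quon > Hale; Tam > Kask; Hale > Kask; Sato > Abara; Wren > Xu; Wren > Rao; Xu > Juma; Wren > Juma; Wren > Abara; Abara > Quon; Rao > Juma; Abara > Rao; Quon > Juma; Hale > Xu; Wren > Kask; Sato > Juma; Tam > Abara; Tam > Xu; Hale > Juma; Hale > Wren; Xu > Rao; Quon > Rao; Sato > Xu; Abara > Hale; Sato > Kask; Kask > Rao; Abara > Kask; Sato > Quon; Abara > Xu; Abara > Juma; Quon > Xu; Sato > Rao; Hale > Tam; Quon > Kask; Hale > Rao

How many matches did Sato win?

9

Sato's results: beat Tam, Juma, Abara, Xu, Hale, Rao, Wren, Quon, Kask; lost to no one.
That is 9 wins.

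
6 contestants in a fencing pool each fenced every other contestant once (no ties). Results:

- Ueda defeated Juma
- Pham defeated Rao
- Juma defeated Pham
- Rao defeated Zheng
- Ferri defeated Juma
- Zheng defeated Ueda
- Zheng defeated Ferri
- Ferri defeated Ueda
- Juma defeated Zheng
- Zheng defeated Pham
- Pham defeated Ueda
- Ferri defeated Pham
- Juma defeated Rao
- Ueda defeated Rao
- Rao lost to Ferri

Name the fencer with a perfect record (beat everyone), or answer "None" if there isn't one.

None

Highest win total is Ferri with 4 (out of 5 possible).
Ferri lost to Zheng, so no fencer went undefeated.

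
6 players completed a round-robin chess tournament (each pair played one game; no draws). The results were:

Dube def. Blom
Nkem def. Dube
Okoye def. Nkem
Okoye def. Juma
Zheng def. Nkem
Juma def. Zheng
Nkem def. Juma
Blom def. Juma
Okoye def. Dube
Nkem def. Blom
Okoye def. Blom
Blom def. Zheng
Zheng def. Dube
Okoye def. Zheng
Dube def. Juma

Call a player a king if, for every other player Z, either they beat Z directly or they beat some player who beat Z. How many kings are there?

Nkem cannot reach Okoye in two steps.
Zheng cannot reach Okoye in two steps.
Okoye reaches everyone (king).
Dube cannot reach Nkem, Okoye in two steps.
Juma cannot reach Okoye, Blom in two steps.
Blom cannot reach Okoye in two steps.
Kings: Okoye — 1.

1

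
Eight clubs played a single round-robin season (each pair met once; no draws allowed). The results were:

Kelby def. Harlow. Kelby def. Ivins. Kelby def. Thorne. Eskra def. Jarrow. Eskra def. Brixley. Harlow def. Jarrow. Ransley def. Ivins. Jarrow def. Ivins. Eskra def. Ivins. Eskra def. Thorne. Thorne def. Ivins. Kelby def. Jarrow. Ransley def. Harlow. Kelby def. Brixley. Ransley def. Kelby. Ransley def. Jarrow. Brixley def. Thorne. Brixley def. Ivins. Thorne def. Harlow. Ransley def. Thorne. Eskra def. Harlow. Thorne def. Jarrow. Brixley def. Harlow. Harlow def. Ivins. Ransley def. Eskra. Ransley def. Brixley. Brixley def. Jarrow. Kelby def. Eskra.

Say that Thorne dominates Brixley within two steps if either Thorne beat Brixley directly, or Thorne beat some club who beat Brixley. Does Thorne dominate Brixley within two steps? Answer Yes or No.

Thorne did not beat Brixley directly.
Thorne beat Harlow, Ivins, Jarrow, but each of them lost to Brixley. No two-step path.

No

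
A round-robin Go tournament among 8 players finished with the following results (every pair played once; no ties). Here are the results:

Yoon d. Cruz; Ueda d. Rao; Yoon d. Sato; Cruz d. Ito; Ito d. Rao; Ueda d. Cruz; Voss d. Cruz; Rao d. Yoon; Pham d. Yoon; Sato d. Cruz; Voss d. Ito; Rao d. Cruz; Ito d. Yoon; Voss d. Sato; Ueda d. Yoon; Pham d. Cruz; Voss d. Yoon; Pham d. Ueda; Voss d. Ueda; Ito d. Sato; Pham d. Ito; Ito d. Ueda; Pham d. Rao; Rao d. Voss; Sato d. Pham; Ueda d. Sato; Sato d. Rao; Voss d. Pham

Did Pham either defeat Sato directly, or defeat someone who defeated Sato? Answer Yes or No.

Pham did not beat Sato directly.
Pham beat Ueda, Yoon, Ito, Cruz, Rao. Of those, Ueda beat Sato.

Yes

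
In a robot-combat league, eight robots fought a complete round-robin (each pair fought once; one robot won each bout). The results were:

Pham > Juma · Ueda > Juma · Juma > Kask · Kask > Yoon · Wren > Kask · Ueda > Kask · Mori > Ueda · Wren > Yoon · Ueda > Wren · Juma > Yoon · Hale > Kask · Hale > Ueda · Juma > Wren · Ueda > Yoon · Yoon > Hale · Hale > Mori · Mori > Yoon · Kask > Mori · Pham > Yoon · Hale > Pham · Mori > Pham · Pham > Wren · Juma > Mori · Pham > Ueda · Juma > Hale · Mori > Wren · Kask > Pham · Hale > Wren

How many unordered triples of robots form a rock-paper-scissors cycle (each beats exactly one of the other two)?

14

Win totals: Wren 2, Pham 4, Mori 4, Kask 3, Juma 5, Yoon 1, Ueda 4, Hale 5.
A robot with w wins dominates both others in C(w,2) triples; summing gives 1 + 6 + 6 + 3 + 10 + 0 + 6 + 10 = 42 transitive triples.
Total triples C(8,3) = 56, so cyclic triples = 56 − 42 = 14.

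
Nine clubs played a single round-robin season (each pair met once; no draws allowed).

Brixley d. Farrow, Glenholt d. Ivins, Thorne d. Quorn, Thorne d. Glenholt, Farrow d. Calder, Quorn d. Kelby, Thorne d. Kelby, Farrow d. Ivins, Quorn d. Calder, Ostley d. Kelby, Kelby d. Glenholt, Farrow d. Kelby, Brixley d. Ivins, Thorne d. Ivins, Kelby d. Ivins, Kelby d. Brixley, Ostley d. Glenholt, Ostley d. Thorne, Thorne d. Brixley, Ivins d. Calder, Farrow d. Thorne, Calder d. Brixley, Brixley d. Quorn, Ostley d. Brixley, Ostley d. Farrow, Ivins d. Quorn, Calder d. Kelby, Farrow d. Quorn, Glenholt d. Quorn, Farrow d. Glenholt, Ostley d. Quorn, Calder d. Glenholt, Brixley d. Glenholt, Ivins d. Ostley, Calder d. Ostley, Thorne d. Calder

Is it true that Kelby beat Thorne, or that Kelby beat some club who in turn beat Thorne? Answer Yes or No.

No

Kelby did not beat Thorne directly.
Kelby beat Ivins, Brixley, Glenholt, but each of them lost to Thorne. No two-step path.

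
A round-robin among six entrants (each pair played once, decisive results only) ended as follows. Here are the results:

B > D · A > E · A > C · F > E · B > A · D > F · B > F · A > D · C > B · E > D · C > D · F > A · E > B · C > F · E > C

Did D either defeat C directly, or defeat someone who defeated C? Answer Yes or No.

No

D did not beat C directly.
D beat F, but each of them lost to C. No two-step path.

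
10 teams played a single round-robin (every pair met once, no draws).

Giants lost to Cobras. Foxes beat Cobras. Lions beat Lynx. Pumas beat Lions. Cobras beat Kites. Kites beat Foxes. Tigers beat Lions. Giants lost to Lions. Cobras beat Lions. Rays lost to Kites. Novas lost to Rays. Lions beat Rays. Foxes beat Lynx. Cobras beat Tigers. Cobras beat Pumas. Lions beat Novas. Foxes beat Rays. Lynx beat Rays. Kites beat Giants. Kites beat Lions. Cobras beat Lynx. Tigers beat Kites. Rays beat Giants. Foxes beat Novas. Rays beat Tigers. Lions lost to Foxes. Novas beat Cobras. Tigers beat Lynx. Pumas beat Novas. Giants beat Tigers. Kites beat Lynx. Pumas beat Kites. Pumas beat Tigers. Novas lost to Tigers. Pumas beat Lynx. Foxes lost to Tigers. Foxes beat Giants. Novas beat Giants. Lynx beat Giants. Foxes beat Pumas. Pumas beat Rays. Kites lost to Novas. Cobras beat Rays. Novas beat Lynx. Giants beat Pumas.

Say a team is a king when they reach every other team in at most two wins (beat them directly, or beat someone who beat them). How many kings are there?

7

Rays reaches everyone (king).
Cobras reaches everyone (king).
Lynx cannot reach Cobras, Foxes, Lions, Kites in two steps.
Foxes reaches everyone (king).
Novas reaches everyone (king).
Giants cannot reach Cobras in two steps.
Tigers reaches everyone (king).
Pumas reaches everyone (king).
Lions cannot reach Foxes in two steps.
Kites reaches everyone (king).
Kings: Rays, Cobras, Foxes, Novas, Tigers, Pumas, Kites — 7.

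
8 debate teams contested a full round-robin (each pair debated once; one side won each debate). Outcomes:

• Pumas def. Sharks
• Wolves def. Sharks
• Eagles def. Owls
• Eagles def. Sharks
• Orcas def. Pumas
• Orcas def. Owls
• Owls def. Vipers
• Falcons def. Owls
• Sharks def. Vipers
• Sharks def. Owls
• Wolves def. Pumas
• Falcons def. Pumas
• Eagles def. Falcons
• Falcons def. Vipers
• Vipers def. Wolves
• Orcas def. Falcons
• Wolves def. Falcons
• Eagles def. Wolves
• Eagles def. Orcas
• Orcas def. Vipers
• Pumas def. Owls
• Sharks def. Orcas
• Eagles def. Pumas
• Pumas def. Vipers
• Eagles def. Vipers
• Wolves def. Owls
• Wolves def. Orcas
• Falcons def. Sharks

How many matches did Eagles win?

Eagles' results: beat Orcas, Falcons, Vipers, Owls, Pumas, Sharks, Wolves; lost to no one.
That is 7 wins.

7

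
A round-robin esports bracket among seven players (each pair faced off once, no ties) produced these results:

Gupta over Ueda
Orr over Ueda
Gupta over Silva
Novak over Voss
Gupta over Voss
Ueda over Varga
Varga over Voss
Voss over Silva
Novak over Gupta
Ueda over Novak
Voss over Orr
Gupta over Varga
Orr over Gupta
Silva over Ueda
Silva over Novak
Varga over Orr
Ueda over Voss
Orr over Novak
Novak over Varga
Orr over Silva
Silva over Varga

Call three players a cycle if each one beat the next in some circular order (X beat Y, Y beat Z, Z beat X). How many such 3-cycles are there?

12

Win totals: Voss 2, Ueda 3, Orr 4, Silva 3, Novak 3, Gupta 4, Varga 2.
A player with w wins dominates both others in C(w,2) triples; summing gives 1 + 3 + 6 + 3 + 3 + 6 + 1 = 23 transitive triples.
Total triples C(7,3) = 35, so cyclic triples = 35 − 23 = 12.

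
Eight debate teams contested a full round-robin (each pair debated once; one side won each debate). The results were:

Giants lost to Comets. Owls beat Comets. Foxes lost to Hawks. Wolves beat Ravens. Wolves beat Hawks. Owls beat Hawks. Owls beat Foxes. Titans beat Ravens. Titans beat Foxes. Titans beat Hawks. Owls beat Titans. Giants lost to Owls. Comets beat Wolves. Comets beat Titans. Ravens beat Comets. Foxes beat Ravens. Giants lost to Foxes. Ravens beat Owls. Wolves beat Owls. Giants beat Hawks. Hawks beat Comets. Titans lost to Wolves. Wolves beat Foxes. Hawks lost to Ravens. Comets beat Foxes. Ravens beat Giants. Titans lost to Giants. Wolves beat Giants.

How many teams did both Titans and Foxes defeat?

1

Titans beat: Foxes, Hawks, Ravens.
Foxes beat: Giants, Ravens.
Both beat: Ravens — 1.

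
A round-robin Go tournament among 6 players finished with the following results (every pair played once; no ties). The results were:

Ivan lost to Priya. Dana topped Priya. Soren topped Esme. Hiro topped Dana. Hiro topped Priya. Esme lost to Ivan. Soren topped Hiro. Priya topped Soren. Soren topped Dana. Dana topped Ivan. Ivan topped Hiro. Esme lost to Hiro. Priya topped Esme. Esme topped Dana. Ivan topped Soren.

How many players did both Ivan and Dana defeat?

0

Ivan beat: Esme, Hiro, Soren.
Dana beat: Priya, Ivan.
No one was beaten by both.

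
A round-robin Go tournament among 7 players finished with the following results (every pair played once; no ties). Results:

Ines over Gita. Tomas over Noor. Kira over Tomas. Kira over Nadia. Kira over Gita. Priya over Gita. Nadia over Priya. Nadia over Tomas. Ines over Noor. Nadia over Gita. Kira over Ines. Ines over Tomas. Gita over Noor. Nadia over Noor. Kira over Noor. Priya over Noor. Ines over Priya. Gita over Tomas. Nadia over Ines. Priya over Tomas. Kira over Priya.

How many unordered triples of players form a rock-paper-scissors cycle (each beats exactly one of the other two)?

0

Win totals: Nadia 5, Priya 3, Ines 4, Kira 6, Noor 0, Tomas 1, Gita 2.
A player with w wins dominates both others in C(w,2) triples; summing gives 10 + 3 + 6 + 15 + 0 + 0 + 1 = 35 transitive triples.
Total triples C(7,3) = 35, so cyclic triples = 35 − 35 = 0.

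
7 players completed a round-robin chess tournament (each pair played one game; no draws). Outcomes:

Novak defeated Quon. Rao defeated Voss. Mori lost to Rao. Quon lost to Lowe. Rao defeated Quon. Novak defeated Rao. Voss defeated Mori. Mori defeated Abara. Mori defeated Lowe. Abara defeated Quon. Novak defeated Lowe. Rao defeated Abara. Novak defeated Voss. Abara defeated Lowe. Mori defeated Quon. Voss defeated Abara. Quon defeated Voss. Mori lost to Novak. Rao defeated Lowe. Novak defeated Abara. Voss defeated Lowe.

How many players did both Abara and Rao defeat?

2

Abara beat: Quon, Lowe.
Rao beat: Mori, Voss, Quon, Abara, Lowe.
Both beat: Quon, Lowe — 2.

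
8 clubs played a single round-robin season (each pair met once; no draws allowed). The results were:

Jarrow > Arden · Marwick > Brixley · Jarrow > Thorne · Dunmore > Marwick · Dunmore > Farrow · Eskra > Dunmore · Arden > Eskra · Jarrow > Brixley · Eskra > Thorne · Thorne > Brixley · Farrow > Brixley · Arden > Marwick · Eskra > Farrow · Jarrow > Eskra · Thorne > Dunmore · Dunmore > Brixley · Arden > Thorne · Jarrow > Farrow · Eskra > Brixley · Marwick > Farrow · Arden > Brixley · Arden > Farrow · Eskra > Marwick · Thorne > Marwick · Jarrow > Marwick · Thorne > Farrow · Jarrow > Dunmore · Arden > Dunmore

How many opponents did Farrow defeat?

Farrow's results: beat Brixley; lost to Eskra, Marwick, Arden, Dunmore, Jarrow, Thorne.
That is 1 win.

1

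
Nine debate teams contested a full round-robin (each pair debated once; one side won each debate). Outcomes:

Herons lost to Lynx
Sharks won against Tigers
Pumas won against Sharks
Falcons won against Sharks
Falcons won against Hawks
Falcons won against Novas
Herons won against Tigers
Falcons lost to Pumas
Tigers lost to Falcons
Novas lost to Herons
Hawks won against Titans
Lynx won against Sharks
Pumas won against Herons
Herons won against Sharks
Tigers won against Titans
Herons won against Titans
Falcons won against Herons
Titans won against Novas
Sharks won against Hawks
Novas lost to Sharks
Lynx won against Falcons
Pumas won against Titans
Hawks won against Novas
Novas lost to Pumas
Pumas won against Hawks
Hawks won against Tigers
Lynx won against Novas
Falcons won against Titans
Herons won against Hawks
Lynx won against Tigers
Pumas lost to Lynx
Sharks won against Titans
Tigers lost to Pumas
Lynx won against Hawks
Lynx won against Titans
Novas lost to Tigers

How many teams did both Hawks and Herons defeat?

Hawks beat: Titans, Tigers, Novas.
Herons beat: Sharks, Titans, Tigers, Novas, Hawks.
Both beat: Titans, Tigers, Novas — 3.

3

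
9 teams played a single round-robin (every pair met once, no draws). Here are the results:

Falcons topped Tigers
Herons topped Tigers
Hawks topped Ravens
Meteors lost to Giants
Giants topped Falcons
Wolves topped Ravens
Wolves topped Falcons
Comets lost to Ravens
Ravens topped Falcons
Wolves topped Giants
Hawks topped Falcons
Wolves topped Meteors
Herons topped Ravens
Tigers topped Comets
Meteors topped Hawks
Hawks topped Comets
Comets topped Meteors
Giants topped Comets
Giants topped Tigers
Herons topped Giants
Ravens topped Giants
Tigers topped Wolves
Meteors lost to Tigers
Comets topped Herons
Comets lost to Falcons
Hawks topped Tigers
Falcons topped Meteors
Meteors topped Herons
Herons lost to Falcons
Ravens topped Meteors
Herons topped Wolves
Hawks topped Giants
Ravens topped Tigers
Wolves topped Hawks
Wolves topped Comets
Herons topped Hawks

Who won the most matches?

Win totals: Hawks 5, Herons 5, Tigers 3, Falcons 4, Meteors 2, Ravens 5, Comets 2, Giants 4, Wolves 6.
Wolves leads with 6 wins (next highest: 5).

Wolves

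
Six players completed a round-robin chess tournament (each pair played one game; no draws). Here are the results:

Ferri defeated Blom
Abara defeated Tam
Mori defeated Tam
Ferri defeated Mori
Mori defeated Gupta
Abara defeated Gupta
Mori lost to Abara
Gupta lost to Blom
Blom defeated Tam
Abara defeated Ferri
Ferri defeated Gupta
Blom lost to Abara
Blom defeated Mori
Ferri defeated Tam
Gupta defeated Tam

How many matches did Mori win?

2

Mori's results: beat Tam, Gupta; lost to Blom, Abara, Ferri.
That is 2 wins.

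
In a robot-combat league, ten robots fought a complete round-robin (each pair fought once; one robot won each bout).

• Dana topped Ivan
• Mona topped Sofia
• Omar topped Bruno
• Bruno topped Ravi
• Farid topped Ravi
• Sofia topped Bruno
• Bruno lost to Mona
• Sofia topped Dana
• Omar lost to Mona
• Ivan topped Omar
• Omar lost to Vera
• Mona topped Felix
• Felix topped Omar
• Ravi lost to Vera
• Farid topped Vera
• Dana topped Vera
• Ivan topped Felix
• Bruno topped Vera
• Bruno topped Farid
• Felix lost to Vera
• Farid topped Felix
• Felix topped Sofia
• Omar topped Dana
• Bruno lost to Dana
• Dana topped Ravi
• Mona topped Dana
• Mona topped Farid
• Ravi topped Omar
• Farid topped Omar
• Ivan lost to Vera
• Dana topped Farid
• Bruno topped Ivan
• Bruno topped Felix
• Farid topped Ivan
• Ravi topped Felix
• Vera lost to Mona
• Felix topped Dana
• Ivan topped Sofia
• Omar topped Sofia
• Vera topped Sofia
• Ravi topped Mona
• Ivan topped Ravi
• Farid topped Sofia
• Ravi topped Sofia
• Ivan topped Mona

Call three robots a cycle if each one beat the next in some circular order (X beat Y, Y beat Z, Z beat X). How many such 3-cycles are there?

Win totals: Dana 5, Ivan 5, Vera 5, Mona 7, Farid 6, Felix 3, Omar 3, Bruno 5, Sofia 2, Ravi 4.
A robot with w wins dominates both others in C(w,2) triples; summing gives 10 + 10 + 10 + 21 + 15 + 3 + 3 + 10 + 1 + 6 = 89 transitive triples.
Total triples C(10,3) = 120, so cyclic triples = 120 − 89 = 31.

31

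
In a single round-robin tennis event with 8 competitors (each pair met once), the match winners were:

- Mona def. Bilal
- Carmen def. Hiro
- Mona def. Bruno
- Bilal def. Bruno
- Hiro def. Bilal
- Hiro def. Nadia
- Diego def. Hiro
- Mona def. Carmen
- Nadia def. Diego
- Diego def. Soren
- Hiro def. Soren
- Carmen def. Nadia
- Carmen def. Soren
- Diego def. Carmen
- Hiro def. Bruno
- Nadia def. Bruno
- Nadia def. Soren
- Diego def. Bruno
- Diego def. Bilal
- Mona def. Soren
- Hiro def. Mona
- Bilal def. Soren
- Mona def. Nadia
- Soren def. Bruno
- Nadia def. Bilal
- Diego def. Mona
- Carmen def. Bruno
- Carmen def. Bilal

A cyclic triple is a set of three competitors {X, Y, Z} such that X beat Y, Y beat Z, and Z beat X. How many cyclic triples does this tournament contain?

Win totals: Bilal 2, Hiro 5, Nadia 4, Mona 5, Soren 1, Carmen 5, Diego 6, Bruno 0.
A competitor with w wins dominates both others in C(w,2) triples; summing gives 1 + 10 + 6 + 10 + 0 + 10 + 15 + 0 = 52 transitive triples.
Total triples C(8,3) = 56, so cyclic triples = 56 − 52 = 4.

4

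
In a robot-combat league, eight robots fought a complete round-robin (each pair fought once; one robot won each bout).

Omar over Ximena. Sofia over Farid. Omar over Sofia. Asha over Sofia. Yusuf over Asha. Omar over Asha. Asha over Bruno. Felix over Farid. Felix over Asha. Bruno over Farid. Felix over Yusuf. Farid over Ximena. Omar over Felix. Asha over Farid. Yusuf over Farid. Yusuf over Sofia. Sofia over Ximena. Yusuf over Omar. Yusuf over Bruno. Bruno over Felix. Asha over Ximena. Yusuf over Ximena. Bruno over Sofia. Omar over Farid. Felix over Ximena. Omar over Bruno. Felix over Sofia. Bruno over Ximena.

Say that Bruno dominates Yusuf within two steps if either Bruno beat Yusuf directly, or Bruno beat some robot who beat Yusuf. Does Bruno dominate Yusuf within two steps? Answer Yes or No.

Bruno did not beat Yusuf directly.
Bruno beat Ximena, Felix, Farid, Sofia. Of those, Felix beat Yusuf.

Yes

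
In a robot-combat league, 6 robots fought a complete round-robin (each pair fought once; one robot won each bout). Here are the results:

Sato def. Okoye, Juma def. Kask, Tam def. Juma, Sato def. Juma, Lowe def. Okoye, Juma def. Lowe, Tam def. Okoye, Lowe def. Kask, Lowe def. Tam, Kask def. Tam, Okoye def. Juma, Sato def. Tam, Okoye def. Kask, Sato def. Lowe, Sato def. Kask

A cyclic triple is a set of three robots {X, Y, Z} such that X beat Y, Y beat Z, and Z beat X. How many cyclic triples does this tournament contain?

Of the C(6,3) = 20 triples, the cyclic ones are: {Juma, Lowe, Okoye}; {Juma, Lowe, Tam}; {Juma, Tam, Kask}; {Okoye, Tam, Kask}.
That is 4.

4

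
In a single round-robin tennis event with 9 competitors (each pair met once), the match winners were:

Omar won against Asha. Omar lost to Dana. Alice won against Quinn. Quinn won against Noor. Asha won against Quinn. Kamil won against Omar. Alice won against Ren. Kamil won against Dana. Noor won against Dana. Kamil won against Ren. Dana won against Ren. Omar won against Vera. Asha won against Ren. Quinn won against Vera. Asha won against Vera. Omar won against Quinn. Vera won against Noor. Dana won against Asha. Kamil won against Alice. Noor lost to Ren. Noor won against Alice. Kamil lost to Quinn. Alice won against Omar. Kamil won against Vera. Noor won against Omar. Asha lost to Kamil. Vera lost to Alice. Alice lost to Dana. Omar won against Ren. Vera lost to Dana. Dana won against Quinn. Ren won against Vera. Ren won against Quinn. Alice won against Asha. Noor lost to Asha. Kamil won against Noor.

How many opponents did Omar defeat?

Omar's results: beat Asha, Vera, Ren, Quinn; lost to Dana, Noor, Alice, Kamil.
That is 4 wins.

4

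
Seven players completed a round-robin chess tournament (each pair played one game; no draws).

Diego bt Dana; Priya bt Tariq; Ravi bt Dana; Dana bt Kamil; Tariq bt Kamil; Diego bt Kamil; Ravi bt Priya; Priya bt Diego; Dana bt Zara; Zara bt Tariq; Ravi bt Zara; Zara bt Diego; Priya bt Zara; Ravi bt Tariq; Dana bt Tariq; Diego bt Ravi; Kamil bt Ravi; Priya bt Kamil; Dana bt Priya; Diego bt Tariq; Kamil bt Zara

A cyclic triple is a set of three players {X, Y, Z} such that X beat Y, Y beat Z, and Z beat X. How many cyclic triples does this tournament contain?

Win totals: Tariq 1, Diego 4, Zara 2, Ravi 4, Kamil 2, Priya 4, Dana 4.
A player with w wins dominates both others in C(w,2) triples; summing gives 0 + 6 + 1 + 6 + 1 + 6 + 6 = 26 transitive triples.
Total triples C(7,3) = 35, so cyclic triples = 35 − 26 = 9.

9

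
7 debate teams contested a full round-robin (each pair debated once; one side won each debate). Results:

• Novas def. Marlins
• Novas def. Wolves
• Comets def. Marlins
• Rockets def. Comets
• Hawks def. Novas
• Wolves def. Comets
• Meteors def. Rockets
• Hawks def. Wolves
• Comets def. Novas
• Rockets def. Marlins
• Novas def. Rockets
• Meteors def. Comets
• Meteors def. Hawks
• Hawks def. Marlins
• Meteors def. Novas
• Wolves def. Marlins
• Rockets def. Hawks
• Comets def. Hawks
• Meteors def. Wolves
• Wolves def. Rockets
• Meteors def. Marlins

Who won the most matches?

Meteors

Win totals: Novas 3, Wolves 3, Meteors 6, Hawks 3, Comets 3, Rockets 3, Marlins 0.
Meteors leads with 6 wins (next highest: 3).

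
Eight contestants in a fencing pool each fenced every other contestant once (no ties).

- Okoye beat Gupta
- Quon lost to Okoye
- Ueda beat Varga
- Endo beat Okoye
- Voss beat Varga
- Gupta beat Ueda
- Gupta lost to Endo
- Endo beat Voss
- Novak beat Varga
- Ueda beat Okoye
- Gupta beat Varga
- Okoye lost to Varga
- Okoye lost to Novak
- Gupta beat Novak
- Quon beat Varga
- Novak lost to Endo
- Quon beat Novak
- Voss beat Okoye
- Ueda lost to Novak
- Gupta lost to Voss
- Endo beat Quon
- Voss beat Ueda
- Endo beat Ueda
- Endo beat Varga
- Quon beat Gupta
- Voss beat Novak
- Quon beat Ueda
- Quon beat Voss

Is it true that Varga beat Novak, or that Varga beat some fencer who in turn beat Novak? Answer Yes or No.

No

Varga did not beat Novak directly.
Varga beat Okoye, but each of them lost to Novak. No two-step path.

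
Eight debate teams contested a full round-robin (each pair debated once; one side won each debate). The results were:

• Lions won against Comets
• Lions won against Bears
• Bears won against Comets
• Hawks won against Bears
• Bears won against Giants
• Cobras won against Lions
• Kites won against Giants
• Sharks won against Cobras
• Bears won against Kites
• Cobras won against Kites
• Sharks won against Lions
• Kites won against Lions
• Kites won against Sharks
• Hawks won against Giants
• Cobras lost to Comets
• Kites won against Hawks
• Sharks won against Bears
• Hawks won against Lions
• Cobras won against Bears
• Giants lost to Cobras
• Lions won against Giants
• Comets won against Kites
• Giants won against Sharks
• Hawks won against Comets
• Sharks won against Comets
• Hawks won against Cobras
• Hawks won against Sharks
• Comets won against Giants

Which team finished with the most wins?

Hawks

Win totals: Giants 1, Sharks 4, Hawks 6, Cobras 4, Kites 4, Lions 3, Comets 3, Bears 3.
Hawks leads with 6 wins (next highest: 4).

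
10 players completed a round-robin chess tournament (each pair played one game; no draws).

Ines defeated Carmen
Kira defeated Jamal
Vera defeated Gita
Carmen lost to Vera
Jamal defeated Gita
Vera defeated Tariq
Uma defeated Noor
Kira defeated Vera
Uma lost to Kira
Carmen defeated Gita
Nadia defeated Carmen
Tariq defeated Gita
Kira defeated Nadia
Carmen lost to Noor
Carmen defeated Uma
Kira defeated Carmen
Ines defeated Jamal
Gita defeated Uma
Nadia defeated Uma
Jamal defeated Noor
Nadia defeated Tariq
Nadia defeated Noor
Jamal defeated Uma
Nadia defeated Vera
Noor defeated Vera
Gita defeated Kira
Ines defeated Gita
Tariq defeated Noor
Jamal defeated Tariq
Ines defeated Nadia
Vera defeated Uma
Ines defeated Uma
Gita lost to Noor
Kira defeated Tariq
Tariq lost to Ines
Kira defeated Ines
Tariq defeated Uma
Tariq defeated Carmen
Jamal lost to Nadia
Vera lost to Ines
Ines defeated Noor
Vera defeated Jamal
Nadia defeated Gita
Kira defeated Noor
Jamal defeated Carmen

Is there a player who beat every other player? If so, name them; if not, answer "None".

None

Highest win total is Kira with 8 (out of 9 possible).
Kira lost to Gita, so no player went undefeated.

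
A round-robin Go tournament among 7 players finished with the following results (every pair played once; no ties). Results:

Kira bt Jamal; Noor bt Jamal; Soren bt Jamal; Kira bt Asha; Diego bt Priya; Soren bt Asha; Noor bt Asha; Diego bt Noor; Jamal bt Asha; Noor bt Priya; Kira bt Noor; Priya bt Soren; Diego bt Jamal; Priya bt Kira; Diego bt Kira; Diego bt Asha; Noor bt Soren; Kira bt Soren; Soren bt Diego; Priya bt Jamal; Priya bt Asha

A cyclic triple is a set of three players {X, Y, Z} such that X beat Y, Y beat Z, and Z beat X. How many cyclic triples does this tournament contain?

Win totals: Kira 4, Noor 4, Jamal 1, Diego 5, Priya 4, Asha 0, Soren 3.
A player with w wins dominates both others in C(w,2) triples; summing gives 6 + 6 + 0 + 10 + 6 + 0 + 3 = 31 transitive triples.
Total triples C(7,3) = 35, so cyclic triples = 35 − 31 = 4.

4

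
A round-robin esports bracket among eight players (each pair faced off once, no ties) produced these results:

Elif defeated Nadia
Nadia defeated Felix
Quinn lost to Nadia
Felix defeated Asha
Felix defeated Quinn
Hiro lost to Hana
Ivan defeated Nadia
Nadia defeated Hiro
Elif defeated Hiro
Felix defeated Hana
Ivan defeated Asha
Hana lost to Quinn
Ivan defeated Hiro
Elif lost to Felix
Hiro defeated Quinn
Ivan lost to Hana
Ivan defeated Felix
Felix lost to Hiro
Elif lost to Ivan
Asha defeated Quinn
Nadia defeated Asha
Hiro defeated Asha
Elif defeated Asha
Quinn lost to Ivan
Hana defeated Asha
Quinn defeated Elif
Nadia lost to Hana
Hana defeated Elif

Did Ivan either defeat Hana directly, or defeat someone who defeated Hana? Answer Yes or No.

Ivan did not beat Hana directly.
Ivan beat Nadia, Quinn, Felix, Hiro, Elif, Asha. Of those, Quinn beat Hana.

Yes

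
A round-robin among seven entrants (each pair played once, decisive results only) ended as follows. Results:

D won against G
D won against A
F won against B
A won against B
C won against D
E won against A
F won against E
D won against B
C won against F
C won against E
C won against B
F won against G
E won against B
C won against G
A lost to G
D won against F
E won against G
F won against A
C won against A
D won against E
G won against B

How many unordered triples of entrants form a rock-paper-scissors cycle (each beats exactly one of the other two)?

0

Win totals: A 1, B 0, C 6, D 5, E 3, F 4, G 2.
An entrant with w wins dominates both others in C(w,2) triples; summing gives 0 + 0 + 15 + 10 + 3 + 6 + 1 = 35 transitive triples.
Total triples C(7,3) = 35, so cyclic triples = 35 − 35 = 0.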